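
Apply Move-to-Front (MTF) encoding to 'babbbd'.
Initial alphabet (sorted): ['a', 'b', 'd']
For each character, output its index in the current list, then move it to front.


MTF encoding:
'b': index 1 in ['a', 'b', 'd'] -> ['b', 'a', 'd']
'a': index 1 in ['b', 'a', 'd'] -> ['a', 'b', 'd']
'b': index 1 in ['a', 'b', 'd'] -> ['b', 'a', 'd']
'b': index 0 in ['b', 'a', 'd'] -> ['b', 'a', 'd']
'b': index 0 in ['b', 'a', 'd'] -> ['b', 'a', 'd']
'd': index 2 in ['b', 'a', 'd'] -> ['d', 'b', 'a']


Output: [1, 1, 1, 0, 0, 2]


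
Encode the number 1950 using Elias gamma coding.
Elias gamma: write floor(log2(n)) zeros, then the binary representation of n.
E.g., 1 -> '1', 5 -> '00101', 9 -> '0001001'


num_bits = floor(log2(1950)) + 1 = 11
leading_zeros = num_bits - 1 = 10
binary(1950) = 11110011110

Elias gamma(1950) = '0000000000' + '11110011110' = 000000000011110011110 (21 bits)


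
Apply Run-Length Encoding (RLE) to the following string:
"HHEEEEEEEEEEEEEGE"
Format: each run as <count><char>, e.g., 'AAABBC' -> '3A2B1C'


Scanning runs left to right:
  i=0: run of 'H' x 2 -> '2H'
  i=2: run of 'E' x 13 -> '13E'
  i=15: run of 'G' x 1 -> '1G'
  i=16: run of 'E' x 1 -> '1E'

RLE = 2H13E1G1E


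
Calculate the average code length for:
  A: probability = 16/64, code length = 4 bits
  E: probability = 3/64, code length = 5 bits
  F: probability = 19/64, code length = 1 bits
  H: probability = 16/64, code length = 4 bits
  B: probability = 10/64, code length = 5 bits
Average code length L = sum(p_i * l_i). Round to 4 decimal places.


Weighted contributions p_i * l_i:
  A: (16/64) * 4 = 64/64
  E: (3/64) * 5 = 15/64
  F: (19/64) * 1 = 19/64
  H: (16/64) * 4 = 64/64
  B: (10/64) * 5 = 50/64
Sum = (64 + 15 + 19 + 64 + 50)/64 = 212/64

L = 212/64 = 3.3125 bits/symbol


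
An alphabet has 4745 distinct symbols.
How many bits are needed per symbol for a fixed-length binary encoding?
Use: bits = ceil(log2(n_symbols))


log2(4745) = 12.2122
Bracket: 2^12 = 4096 < 4745 <= 2^13 = 8192
So ceil(log2(4745)) = 13

bits = ceil(log2(4745)) = ceil(12.2122) = 13 bits


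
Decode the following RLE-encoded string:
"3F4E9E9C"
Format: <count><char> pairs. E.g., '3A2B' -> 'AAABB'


Expanding each <count><char> pair:
  3F -> 'FFF'
  4E -> 'EEEE'
  9E -> 'EEEEEEEEE'
  9C -> 'CCCCCCCCC'

Decoded = FFFEEEEEEEEEEEEECCCCCCCCC


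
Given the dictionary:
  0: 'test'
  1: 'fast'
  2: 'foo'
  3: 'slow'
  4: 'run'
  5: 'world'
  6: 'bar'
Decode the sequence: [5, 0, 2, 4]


Look up each index in the dictionary:
  5 -> 'world'
  0 -> 'test'
  2 -> 'foo'
  4 -> 'run'

Decoded: "world test foo run"


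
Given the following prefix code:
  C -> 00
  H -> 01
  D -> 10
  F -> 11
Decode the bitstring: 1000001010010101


Decoding step by step:
Bits 10 -> D
Bits 00 -> C
Bits 00 -> C
Bits 10 -> D
Bits 10 -> D
Bits 01 -> H
Bits 01 -> H
Bits 01 -> H


Decoded message: DCCDDHHH


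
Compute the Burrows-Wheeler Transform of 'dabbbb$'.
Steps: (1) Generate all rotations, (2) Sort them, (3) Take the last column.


Rotations (sorted):
  0: $dabbbb -> last char: b
  1: abbbb$d -> last char: d
  2: b$dabbb -> last char: b
  3: bb$dabb -> last char: b
  4: bbb$dab -> last char: b
  5: bbbb$da -> last char: a
  6: dabbbb$ -> last char: $


BWT = bdbbba$


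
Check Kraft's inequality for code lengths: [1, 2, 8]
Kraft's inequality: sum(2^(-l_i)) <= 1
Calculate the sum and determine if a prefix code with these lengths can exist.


Sum = 2^(-1) + 2^(-2) + 2^(-8)
    = 0.5 + 0.25 + 0.00390625
    = 193/256 = 0.75390625
Since 0.75390625 <= 1, Kraft's inequality IS satisfied.
A prefix code with these lengths CAN exist.

Kraft sum = 0.75390625. Satisfied.


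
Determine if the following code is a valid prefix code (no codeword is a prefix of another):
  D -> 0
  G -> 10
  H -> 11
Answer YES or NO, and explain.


Checking each pair (does one codeword prefix another?):
  D='0' vs G='10': no prefix
  D='0' vs H='11': no prefix
  G='10' vs D='0': no prefix
  G='10' vs H='11': no prefix
  H='11' vs D='0': no prefix
  H='11' vs G='10': no prefix
No violation found over all pairs.

YES -- this is a valid prefix code. No codeword is a prefix of any other codeword.


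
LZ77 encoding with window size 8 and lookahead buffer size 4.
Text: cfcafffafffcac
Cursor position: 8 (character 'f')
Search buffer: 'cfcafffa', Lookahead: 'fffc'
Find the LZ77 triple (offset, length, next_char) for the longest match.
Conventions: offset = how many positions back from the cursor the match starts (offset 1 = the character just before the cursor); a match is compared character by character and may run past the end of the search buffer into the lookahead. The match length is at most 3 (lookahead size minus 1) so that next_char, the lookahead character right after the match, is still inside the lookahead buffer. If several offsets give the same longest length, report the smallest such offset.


Try each offset into the search buffer:
  offset=1 (pos 7, char 'a'): match length 0
  offset=2 (pos 6, char 'f'): match length 1
  offset=3 (pos 5, char 'f'): match length 2
  offset=4 (pos 4, char 'f'): match length 3
  offset=5 (pos 3, char 'a'): match length 0
  offset=6 (pos 2, char 'c'): match length 0
  offset=7 (pos 1, char 'f'): match length 1
  offset=8 (pos 0, char 'c'): match length 0
Longest match has length 3 at offset 4.
next_char = character at position 8 + 3 = 11 -> 'c'

Best match: offset=4, length=3 (matching 'fff' starting at position 4)
LZ77 triple: (4, 3, 'c')


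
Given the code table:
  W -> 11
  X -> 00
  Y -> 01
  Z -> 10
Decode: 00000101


Decoding:
00 -> X
00 -> X
01 -> Y
01 -> Y


Result: XXYY


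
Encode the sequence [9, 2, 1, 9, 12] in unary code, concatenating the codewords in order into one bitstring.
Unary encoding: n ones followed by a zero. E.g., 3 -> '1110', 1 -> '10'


Encode each number as n ones followed by a terminating 0:
  9 -> 1111111110 (10 bits)
  2 -> 110 (3 bits)
  1 -> 10 (2 bits)
  9 -> 1111111110 (10 bits)
  12 -> 1111111111110 (13 bits)
Total length = 10 + 3 + 2 + 10 + 13 = 38 bits.

Unary([9, 2, 1, 9, 12]) = 11111111101101011111111101111111111110 (38 bits)


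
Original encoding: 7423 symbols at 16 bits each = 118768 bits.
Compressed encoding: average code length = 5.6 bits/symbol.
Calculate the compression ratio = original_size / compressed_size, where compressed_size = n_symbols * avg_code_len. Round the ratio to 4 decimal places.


original_size = n_symbols * orig_bits = 7423 * 16 = 118768 bits
compressed_size = n_symbols * avg_code_len = 7423 * 5.6 = 41568.8 bits
ratio = original_size / compressed_size = 118768 / 41568.8 = 2.8571

Compression ratio = 2.8571


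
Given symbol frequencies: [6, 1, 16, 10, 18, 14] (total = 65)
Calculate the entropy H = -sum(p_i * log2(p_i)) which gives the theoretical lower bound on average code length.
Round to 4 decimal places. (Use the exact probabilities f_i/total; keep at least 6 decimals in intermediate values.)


Per-symbol terms -p_i * log2(p_i) with p_i = f_i/65:
  p = 6/65 = 0.092308: log2(p) = -3.437405, -p*log2(p) = 0.317299
  p = 1/65 = 0.015385: log2(p) = -6.022368, -p*log2(p) = 0.092652
  p = 16/65 = 0.246154: log2(p) = -2.022368, -p*log2(p) = 0.497814
  p = 10/65 = 0.153846: log2(p) = -2.700440, -p*log2(p) = 0.415452
  p = 18/65 = 0.276923: log2(p) = -1.852443, -p*log2(p) = 0.512984
  p = 14/65 = 0.215385: log2(p) = -2.215013, -p*log2(p) = 0.477080
H = 0.317299 + 0.092652 + 0.497814 + 0.415452 + 0.512984 + 0.477080 = 2.313281

H = 2.3133 bits/symbol


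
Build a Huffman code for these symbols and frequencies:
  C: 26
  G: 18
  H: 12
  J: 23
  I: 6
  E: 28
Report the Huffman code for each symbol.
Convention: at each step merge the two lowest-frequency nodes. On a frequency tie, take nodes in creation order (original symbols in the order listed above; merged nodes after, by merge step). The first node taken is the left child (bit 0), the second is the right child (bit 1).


Huffman tree construction:
Step 1: Merge I(6) + H(12) = 18
Step 2: Merge G(18) + (I+H)(18) = 36
Step 3: Merge J(23) + C(26) = 49
Step 4: Merge E(28) + (G+(I+H))(36) = 64
Step 5: Merge (J+C)(49) + (E+(G+(I+H)))(64) = 113
Read each symbol's code off the tree from the root (left child = 0, right child = 1).

Codes:
  C: 01 (length 2)
  G: 110 (length 3)
  H: 1111 (length 4)
  J: 00 (length 2)
  I: 1110 (length 4)
  E: 10 (length 2)
Average code length: 280/113 = 2.4779 bits/symbol


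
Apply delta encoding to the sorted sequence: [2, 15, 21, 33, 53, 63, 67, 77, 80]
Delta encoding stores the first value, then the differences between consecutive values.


First value: 2
Deltas:
  15 - 2 = 13
  21 - 15 = 6
  33 - 21 = 12
  53 - 33 = 20
  63 - 53 = 10
  67 - 63 = 4
  77 - 67 = 10
  80 - 77 = 3


Delta encoded: [2, 13, 6, 12, 20, 10, 4, 10, 3]


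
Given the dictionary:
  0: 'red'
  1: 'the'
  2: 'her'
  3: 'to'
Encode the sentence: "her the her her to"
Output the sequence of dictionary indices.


Look up each word in the dictionary:
  'her' -> 2
  'the' -> 1
  'her' -> 2
  'her' -> 2
  'to' -> 3

Encoded: [2, 1, 2, 2, 3]


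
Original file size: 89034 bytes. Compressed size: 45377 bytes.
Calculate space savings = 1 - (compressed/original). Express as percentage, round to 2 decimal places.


ratio = compressed/original = 45377/89034 = 0.509659
savings = 1 - ratio = 1 - 0.509659 = 0.490341
as a percentage: 0.490341 * 100 = 49.03%

Space savings = 1 - 45377/89034 = 49.03%


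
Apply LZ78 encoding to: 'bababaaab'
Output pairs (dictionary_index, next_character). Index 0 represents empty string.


LZ78 encoding steps:
Dictionary: {0: ''}
Step 1: w='' (idx 0), next='b' -> output (0, 'b'), add 'b' as idx 1
Step 2: w='' (idx 0), next='a' -> output (0, 'a'), add 'a' as idx 2
Step 3: w='b' (idx 1), next='a' -> output (1, 'a'), add 'ba' as idx 3
Step 4: w='ba' (idx 3), next='a' -> output (3, 'a'), add 'baa' as idx 4
Step 5: w='a' (idx 2), next='b' -> output (2, 'b'), add 'ab' as idx 5


Encoded: [(0, 'b'), (0, 'a'), (1, 'a'), (3, 'a'), (2, 'b')]


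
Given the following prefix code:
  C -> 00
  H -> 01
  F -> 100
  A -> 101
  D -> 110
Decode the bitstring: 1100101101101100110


Decoding step by step:
Bits 110 -> D
Bits 01 -> H
Bits 01 -> H
Bits 101 -> A
Bits 101 -> A
Bits 100 -> F
Bits 110 -> D


Decoded message: DHHAAFD


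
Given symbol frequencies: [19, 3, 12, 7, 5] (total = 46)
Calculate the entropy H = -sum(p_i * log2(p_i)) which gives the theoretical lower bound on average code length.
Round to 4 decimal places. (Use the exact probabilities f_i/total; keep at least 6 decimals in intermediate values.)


Per-symbol terms -p_i * log2(p_i) with p_i = f_i/46:
  p = 19/46 = 0.413043: log2(p) = -1.275634, -p*log2(p) = 0.526892
  p = 3/46 = 0.065217: log2(p) = -3.938599, -p*log2(p) = 0.256865
  p = 12/46 = 0.260870: log2(p) = -1.938599, -p*log2(p) = 0.505722
  p = 7/46 = 0.152174: log2(p) = -2.716207, -p*log2(p) = 0.413336
  p = 5/46 = 0.108696: log2(p) = -3.201634, -p*log2(p) = 0.348004
H = 0.526892 + 0.256865 + 0.505722 + 0.413336 + 0.348004 = 2.050819

H = 2.0508 bits/symbol


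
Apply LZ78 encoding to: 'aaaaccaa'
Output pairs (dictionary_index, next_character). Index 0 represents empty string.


LZ78 encoding steps:
Dictionary: {0: ''}
Step 1: w='' (idx 0), next='a' -> output (0, 'a'), add 'a' as idx 1
Step 2: w='a' (idx 1), next='a' -> output (1, 'a'), add 'aa' as idx 2
Step 3: w='a' (idx 1), next='c' -> output (1, 'c'), add 'ac' as idx 3
Step 4: w='' (idx 0), next='c' -> output (0, 'c'), add 'c' as idx 4
Step 5: w='aa' (idx 2), end of input -> output (2, '')


Encoded: [(0, 'a'), (1, 'a'), (1, 'c'), (0, 'c'), (2, '')]


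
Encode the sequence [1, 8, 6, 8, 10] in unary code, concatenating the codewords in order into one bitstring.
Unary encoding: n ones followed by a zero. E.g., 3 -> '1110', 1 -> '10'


Encode each number as n ones followed by a terminating 0:
  1 -> 10 (2 bits)
  8 -> 111111110 (9 bits)
  6 -> 1111110 (7 bits)
  8 -> 111111110 (9 bits)
  10 -> 11111111110 (11 bits)
Total length = 2 + 9 + 7 + 9 + 11 = 38 bits.

Unary([1, 8, 6, 8, 10]) = 10111111110111111011111111011111111110 (38 bits)


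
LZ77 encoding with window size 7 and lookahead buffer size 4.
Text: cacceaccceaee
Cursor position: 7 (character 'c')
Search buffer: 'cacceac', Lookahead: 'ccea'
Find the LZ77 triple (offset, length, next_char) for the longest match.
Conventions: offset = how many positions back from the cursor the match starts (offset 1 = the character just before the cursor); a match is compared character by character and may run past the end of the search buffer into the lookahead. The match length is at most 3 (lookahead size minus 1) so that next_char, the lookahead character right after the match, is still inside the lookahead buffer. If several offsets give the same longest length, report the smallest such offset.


Try each offset into the search buffer:
  offset=1 (pos 6, char 'c'): match length 2
  offset=2 (pos 5, char 'a'): match length 0
  offset=3 (pos 4, char 'e'): match length 0
  offset=4 (pos 3, char 'c'): match length 1
  offset=5 (pos 2, char 'c'): match length 3
  offset=6 (pos 1, char 'a'): match length 0
  offset=7 (pos 0, char 'c'): match length 1
Longest match has length 3 at offset 5.
next_char = character at position 7 + 3 = 10 -> 'a'

Best match: offset=5, length=3 (matching 'cce' starting at position 2)
LZ77 triple: (5, 3, 'a')


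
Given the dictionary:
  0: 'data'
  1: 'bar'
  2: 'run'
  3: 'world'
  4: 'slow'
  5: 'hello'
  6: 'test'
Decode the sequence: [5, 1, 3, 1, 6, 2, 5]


Look up each index in the dictionary:
  5 -> 'hello'
  1 -> 'bar'
  3 -> 'world'
  1 -> 'bar'
  6 -> 'test'
  2 -> 'run'
  5 -> 'hello'

Decoded: "hello bar world bar test run hello"


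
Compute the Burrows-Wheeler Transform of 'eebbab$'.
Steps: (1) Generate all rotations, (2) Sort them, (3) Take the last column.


Rotations (sorted):
  0: $eebbab -> last char: b
  1: ab$eebb -> last char: b
  2: b$eebba -> last char: a
  3: bab$eeb -> last char: b
  4: bbab$ee -> last char: e
  5: ebbab$e -> last char: e
  6: eebbab$ -> last char: $


BWT = bbabee$


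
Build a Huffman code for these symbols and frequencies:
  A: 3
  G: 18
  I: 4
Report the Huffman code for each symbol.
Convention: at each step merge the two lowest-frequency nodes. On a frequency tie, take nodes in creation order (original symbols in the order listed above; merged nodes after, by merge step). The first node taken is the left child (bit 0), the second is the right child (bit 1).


Huffman tree construction:
Step 1: Merge A(3) + I(4) = 7
Step 2: Merge (A+I)(7) + G(18) = 25
Read each symbol's code off the tree from the root (left child = 0, right child = 1).

Codes:
  A: 00 (length 2)
  G: 1 (length 1)
  I: 01 (length 2)
Average code length: 32/25 = 1.2800 bits/symbol


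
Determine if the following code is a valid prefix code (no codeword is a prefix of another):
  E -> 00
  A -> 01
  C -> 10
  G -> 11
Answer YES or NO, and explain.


Checking each pair (does one codeword prefix another?):
  E='00' vs A='01': no prefix
  E='00' vs C='10': no prefix
  E='00' vs G='11': no prefix
  A='01' vs E='00': no prefix
  A='01' vs C='10': no prefix
  A='01' vs G='11': no prefix
  C='10' vs E='00': no prefix
  C='10' vs A='01': no prefix
  C='10' vs G='11': no prefix
  G='11' vs E='00': no prefix
  G='11' vs A='01': no prefix
  G='11' vs C='10': no prefix
No violation found over all pairs.

YES -- this is a valid prefix code. No codeword is a prefix of any other codeword.


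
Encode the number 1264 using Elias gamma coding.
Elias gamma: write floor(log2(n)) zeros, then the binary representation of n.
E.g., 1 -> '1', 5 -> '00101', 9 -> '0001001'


num_bits = floor(log2(1264)) + 1 = 11
leading_zeros = num_bits - 1 = 10
binary(1264) = 10011110000

Elias gamma(1264) = '0000000000' + '10011110000' = 000000000010011110000 (21 bits)


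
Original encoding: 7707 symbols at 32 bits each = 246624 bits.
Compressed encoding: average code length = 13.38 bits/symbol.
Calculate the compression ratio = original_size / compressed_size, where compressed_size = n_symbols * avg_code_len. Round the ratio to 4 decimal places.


original_size = n_symbols * orig_bits = 7707 * 32 = 246624 bits
compressed_size = n_symbols * avg_code_len = 7707 * 13.38 = 103119.66 bits
ratio = original_size / compressed_size = 246624 / 103119.66 = 2.3916

Compression ratio = 2.3916


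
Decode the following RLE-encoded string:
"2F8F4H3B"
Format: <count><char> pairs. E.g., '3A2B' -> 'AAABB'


Expanding each <count><char> pair:
  2F -> 'FF'
  8F -> 'FFFFFFFF'
  4H -> 'HHHH'
  3B -> 'BBB'

Decoded = FFFFFFFFFFHHHHBBB


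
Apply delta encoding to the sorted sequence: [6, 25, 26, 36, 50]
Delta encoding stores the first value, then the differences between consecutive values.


First value: 6
Deltas:
  25 - 6 = 19
  26 - 25 = 1
  36 - 26 = 10
  50 - 36 = 14


Delta encoded: [6, 19, 1, 10, 14]


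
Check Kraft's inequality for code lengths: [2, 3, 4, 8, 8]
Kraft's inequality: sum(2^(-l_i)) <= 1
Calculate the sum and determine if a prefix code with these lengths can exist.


Sum = 2^(-2) + 2^(-3) + 2^(-4) + 2^(-8) + 2^(-8)
    = 0.25 + 0.125 + 0.0625 + 0.00390625 + 0.00390625
    = 114/256 = 0.4453125
Since 0.4453125 <= 1, Kraft's inequality IS satisfied.
A prefix code with these lengths CAN exist.

Kraft sum = 0.4453125. Satisfied.


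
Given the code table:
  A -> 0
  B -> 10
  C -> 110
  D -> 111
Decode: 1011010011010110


Decoding:
10 -> B
110 -> C
10 -> B
0 -> A
110 -> C
10 -> B
110 -> C


Result: BCBACBC


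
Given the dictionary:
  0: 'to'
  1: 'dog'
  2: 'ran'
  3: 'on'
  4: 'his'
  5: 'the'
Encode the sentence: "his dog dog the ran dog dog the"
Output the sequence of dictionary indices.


Look up each word in the dictionary:
  'his' -> 4
  'dog' -> 1
  'dog' -> 1
  'the' -> 5
  'ran' -> 2
  'dog' -> 1
  'dog' -> 1
  'the' -> 5

Encoded: [4, 1, 1, 5, 2, 1, 1, 5]


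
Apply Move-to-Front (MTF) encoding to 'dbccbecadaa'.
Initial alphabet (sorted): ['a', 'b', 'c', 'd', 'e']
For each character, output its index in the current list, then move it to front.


MTF encoding:
'd': index 3 in ['a', 'b', 'c', 'd', 'e'] -> ['d', 'a', 'b', 'c', 'e']
'b': index 2 in ['d', 'a', 'b', 'c', 'e'] -> ['b', 'd', 'a', 'c', 'e']
'c': index 3 in ['b', 'd', 'a', 'c', 'e'] -> ['c', 'b', 'd', 'a', 'e']
'c': index 0 in ['c', 'b', 'd', 'a', 'e'] -> ['c', 'b', 'd', 'a', 'e']
'b': index 1 in ['c', 'b', 'd', 'a', 'e'] -> ['b', 'c', 'd', 'a', 'e']
'e': index 4 in ['b', 'c', 'd', 'a', 'e'] -> ['e', 'b', 'c', 'd', 'a']
'c': index 2 in ['e', 'b', 'c', 'd', 'a'] -> ['c', 'e', 'b', 'd', 'a']
'a': index 4 in ['c', 'e', 'b', 'd', 'a'] -> ['a', 'c', 'e', 'b', 'd']
'd': index 4 in ['a', 'c', 'e', 'b', 'd'] -> ['d', 'a', 'c', 'e', 'b']
'a': index 1 in ['d', 'a', 'c', 'e', 'b'] -> ['a', 'd', 'c', 'e', 'b']
'a': index 0 in ['a', 'd', 'c', 'e', 'b'] -> ['a', 'd', 'c', 'e', 'b']


Output: [3, 2, 3, 0, 1, 4, 2, 4, 4, 1, 0]


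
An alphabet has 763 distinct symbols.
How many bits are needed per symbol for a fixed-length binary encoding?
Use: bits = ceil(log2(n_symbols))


log2(763) = 9.5755
Bracket: 2^9 = 512 < 763 <= 2^10 = 1024
So ceil(log2(763)) = 10

bits = ceil(log2(763)) = ceil(9.5755) = 10 bits


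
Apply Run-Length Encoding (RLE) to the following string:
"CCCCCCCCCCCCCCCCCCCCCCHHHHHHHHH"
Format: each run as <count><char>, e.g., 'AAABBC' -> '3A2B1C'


Scanning runs left to right:
  i=0: run of 'C' x 22 -> '22C'
  i=22: run of 'H' x 9 -> '9H'

RLE = 22C9H


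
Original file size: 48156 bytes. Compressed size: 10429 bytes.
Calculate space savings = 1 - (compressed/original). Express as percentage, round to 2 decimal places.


ratio = compressed/original = 10429/48156 = 0.216567
savings = 1 - ratio = 1 - 0.216567 = 0.783433
as a percentage: 0.783433 * 100 = 78.34%

Space savings = 1 - 10429/48156 = 78.34%


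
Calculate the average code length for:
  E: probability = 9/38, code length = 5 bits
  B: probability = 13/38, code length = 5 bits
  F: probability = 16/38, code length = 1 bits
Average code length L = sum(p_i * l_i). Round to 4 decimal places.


Weighted contributions p_i * l_i:
  E: (9/38) * 5 = 45/38
  B: (13/38) * 5 = 65/38
  F: (16/38) * 1 = 16/38
Sum = (45 + 65 + 16)/38 = 126/38

L = 126/38 = 3.3158 bits/symbol


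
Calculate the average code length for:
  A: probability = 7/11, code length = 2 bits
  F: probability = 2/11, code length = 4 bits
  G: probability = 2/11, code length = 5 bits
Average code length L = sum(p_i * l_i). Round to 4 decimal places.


Weighted contributions p_i * l_i:
  A: (7/11) * 2 = 14/11
  F: (2/11) * 4 = 8/11
  G: (2/11) * 5 = 10/11
Sum = (14 + 8 + 10)/11 = 32/11

L = 32/11 = 2.9091 bits/symbol


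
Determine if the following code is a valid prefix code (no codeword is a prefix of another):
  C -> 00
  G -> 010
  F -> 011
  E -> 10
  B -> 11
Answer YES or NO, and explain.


Checking each pair (does one codeword prefix another?):
  C='00' vs G='010': no prefix
  C='00' vs F='011': no prefix
  C='00' vs E='10': no prefix
  C='00' vs B='11': no prefix
  G='010' vs C='00': no prefix
  G='010' vs F='011': no prefix
  G='010' vs E='10': no prefix
  G='010' vs B='11': no prefix
  F='011' vs C='00': no prefix
  F='011' vs G='010': no prefix
  F='011' vs E='10': no prefix
  F='011' vs B='11': no prefix
  E='10' vs C='00': no prefix
  E='10' vs G='010': no prefix
  E='10' vs F='011': no prefix
  E='10' vs B='11': no prefix
  B='11' vs C='00': no prefix
  B='11' vs G='010': no prefix
  B='11' vs F='011': no prefix
  B='11' vs E='10': no prefix
No violation found over all pairs.

YES -- this is a valid prefix code. No codeword is a prefix of any other codeword.


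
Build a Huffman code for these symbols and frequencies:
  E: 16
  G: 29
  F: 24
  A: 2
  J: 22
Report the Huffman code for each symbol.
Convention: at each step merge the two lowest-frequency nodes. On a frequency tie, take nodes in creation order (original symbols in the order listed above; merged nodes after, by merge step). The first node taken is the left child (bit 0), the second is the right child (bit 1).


Huffman tree construction:
Step 1: Merge A(2) + E(16) = 18
Step 2: Merge (A+E)(18) + J(22) = 40
Step 3: Merge F(24) + G(29) = 53
Step 4: Merge ((A+E)+J)(40) + (F+G)(53) = 93
Read each symbol's code off the tree from the root (left child = 0, right child = 1).

Codes:
  E: 001 (length 3)
  G: 11 (length 2)
  F: 10 (length 2)
  A: 000 (length 3)
  J: 01 (length 2)
Average code length: 204/93 = 2.1935 bits/symbol


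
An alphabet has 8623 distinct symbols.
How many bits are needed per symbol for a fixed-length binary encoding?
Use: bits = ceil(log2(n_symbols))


log2(8623) = 13.074
Bracket: 2^13 = 8192 < 8623 <= 2^14 = 16384
So ceil(log2(8623)) = 14

bits = ceil(log2(8623)) = ceil(13.074) = 14 bits


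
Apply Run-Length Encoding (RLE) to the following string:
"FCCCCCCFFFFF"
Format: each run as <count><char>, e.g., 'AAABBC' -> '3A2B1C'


Scanning runs left to right:
  i=0: run of 'F' x 1 -> '1F'
  i=1: run of 'C' x 6 -> '6C'
  i=7: run of 'F' x 5 -> '5F'

RLE = 1F6C5F


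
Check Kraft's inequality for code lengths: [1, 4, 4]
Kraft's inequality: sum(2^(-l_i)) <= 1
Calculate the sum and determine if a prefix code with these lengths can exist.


Sum = 2^(-1) + 2^(-4) + 2^(-4)
    = 0.5 + 0.0625 + 0.0625
    = 10/16 = 0.625
Since 0.625 <= 1, Kraft's inequality IS satisfied.
A prefix code with these lengths CAN exist.

Kraft sum = 0.625. Satisfied.


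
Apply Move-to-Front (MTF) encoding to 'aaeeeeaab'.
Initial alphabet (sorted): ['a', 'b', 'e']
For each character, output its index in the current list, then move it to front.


MTF encoding:
'a': index 0 in ['a', 'b', 'e'] -> ['a', 'b', 'e']
'a': index 0 in ['a', 'b', 'e'] -> ['a', 'b', 'e']
'e': index 2 in ['a', 'b', 'e'] -> ['e', 'a', 'b']
'e': index 0 in ['e', 'a', 'b'] -> ['e', 'a', 'b']
'e': index 0 in ['e', 'a', 'b'] -> ['e', 'a', 'b']
'e': index 0 in ['e', 'a', 'b'] -> ['e', 'a', 'b']
'a': index 1 in ['e', 'a', 'b'] -> ['a', 'e', 'b']
'a': index 0 in ['a', 'e', 'b'] -> ['a', 'e', 'b']
'b': index 2 in ['a', 'e', 'b'] -> ['b', 'a', 'e']


Output: [0, 0, 2, 0, 0, 0, 1, 0, 2]


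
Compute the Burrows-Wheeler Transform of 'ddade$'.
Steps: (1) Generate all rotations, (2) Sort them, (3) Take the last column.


Rotations (sorted):
  0: $ddade -> last char: e
  1: ade$dd -> last char: d
  2: dade$d -> last char: d
  3: ddade$ -> last char: $
  4: de$dda -> last char: a
  5: e$ddad -> last char: d


BWT = edd$ad


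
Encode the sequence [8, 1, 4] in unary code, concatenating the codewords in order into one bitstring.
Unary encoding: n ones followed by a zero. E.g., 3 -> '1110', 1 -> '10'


Encode each number as n ones followed by a terminating 0:
  8 -> 111111110 (9 bits)
  1 -> 10 (2 bits)
  4 -> 11110 (5 bits)
Total length = 9 + 2 + 5 = 16 bits.

Unary([8, 1, 4]) = 1111111101011110 (16 bits)


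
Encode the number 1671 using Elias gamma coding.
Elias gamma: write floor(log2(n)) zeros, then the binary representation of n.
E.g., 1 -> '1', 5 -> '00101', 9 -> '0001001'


num_bits = floor(log2(1671)) + 1 = 11
leading_zeros = num_bits - 1 = 10
binary(1671) = 11010000111

Elias gamma(1671) = '0000000000' + '11010000111' = 000000000011010000111 (21 bits)


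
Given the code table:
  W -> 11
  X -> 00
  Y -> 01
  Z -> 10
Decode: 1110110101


Decoding:
11 -> W
10 -> Z
11 -> W
01 -> Y
01 -> Y


Result: WZWYY


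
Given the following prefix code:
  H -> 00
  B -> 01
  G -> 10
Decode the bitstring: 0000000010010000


Decoding step by step:
Bits 00 -> H
Bits 00 -> H
Bits 00 -> H
Bits 00 -> H
Bits 10 -> G
Bits 01 -> B
Bits 00 -> H
Bits 00 -> H


Decoded message: HHHHGBHH


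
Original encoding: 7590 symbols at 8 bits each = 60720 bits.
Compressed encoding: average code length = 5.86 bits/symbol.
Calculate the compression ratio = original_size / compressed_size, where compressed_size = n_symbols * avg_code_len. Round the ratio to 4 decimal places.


original_size = n_symbols * orig_bits = 7590 * 8 = 60720 bits
compressed_size = n_symbols * avg_code_len = 7590 * 5.86 = 44477.4 bits
ratio = original_size / compressed_size = 60720 / 44477.4 = 1.3652

Compression ratio = 1.3652


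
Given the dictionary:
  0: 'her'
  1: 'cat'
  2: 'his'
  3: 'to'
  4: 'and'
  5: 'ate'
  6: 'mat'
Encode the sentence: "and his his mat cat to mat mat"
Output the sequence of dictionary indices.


Look up each word in the dictionary:
  'and' -> 4
  'his' -> 2
  'his' -> 2
  'mat' -> 6
  'cat' -> 1
  'to' -> 3
  'mat' -> 6
  'mat' -> 6

Encoded: [4, 2, 2, 6, 1, 3, 6, 6]


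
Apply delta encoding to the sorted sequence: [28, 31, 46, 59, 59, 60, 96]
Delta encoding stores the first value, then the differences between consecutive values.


First value: 28
Deltas:
  31 - 28 = 3
  46 - 31 = 15
  59 - 46 = 13
  59 - 59 = 0
  60 - 59 = 1
  96 - 60 = 36


Delta encoded: [28, 3, 15, 13, 0, 1, 36]


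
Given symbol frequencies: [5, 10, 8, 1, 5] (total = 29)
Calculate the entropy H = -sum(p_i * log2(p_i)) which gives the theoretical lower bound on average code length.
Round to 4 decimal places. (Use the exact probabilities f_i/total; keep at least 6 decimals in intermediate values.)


Per-symbol terms -p_i * log2(p_i) with p_i = f_i/29:
  p = 5/29 = 0.172414: log2(p) = -2.536053, -p*log2(p) = 0.437251
  p = 10/29 = 0.344828: log2(p) = -1.536053, -p*log2(p) = 0.529673
  p = 8/29 = 0.275862: log2(p) = -1.857981, -p*log2(p) = 0.512546
  p = 1/29 = 0.034483: log2(p) = -4.857981, -p*log2(p) = 0.167517
  p = 5/29 = 0.172414: log2(p) = -2.536053, -p*log2(p) = 0.437251
H = 0.437251 + 0.529673 + 0.512546 + 0.167517 + 0.437251 = 2.084238

H = 2.0842 bits/symbol


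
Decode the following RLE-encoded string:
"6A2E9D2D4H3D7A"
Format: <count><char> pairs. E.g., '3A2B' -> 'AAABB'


Expanding each <count><char> pair:
  6A -> 'AAAAAA'
  2E -> 'EE'
  9D -> 'DDDDDDDDD'
  2D -> 'DD'
  4H -> 'HHHH'
  3D -> 'DDD'
  7A -> 'AAAAAAA'

Decoded = AAAAAAEEDDDDDDDDDDDHHHHDDDAAAAAAA


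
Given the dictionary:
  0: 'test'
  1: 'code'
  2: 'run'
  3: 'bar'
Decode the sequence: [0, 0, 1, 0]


Look up each index in the dictionary:
  0 -> 'test'
  0 -> 'test'
  1 -> 'code'
  0 -> 'test'

Decoded: "test test code test"


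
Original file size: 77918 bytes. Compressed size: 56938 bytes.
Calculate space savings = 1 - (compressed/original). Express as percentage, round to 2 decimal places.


ratio = compressed/original = 56938/77918 = 0.730743
savings = 1 - ratio = 1 - 0.730743 = 0.269257
as a percentage: 0.269257 * 100 = 26.93%

Space savings = 1 - 56938/77918 = 26.93%


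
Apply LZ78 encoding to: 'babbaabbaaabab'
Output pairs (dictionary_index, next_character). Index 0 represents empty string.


LZ78 encoding steps:
Dictionary: {0: ''}
Step 1: w='' (idx 0), next='b' -> output (0, 'b'), add 'b' as idx 1
Step 2: w='' (idx 0), next='a' -> output (0, 'a'), add 'a' as idx 2
Step 3: w='b' (idx 1), next='b' -> output (1, 'b'), add 'bb' as idx 3
Step 4: w='a' (idx 2), next='a' -> output (2, 'a'), add 'aa' as idx 4
Step 5: w='bb' (idx 3), next='a' -> output (3, 'a'), add 'bba' as idx 5
Step 6: w='aa' (idx 4), next='b' -> output (4, 'b'), add 'aab' as idx 6
Step 7: w='a' (idx 2), next='b' -> output (2, 'b'), add 'ab' as idx 7


Encoded: [(0, 'b'), (0, 'a'), (1, 'b'), (2, 'a'), (3, 'a'), (4, 'b'), (2, 'b')]


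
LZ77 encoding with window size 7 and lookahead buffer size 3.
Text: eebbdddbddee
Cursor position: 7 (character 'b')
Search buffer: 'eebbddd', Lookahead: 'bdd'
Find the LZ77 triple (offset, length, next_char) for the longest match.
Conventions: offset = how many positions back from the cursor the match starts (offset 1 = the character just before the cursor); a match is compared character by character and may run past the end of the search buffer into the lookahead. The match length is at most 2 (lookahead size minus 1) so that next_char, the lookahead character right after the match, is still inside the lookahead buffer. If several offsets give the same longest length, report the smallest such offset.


Try each offset into the search buffer:
  offset=1 (pos 6, char 'd'): match length 0
  offset=2 (pos 5, char 'd'): match length 0
  offset=3 (pos 4, char 'd'): match length 0
  offset=4 (pos 3, char 'b'): match length 2
  offset=5 (pos 2, char 'b'): match length 1
  offset=6 (pos 1, char 'e'): match length 0
  offset=7 (pos 0, char 'e'): match length 0
Longest match has length 2 at offset 4.
next_char = character at position 7 + 2 = 9 -> 'd'

Best match: offset=4, length=2 (matching 'bd' starting at position 3)
LZ77 triple: (4, 2, 'd')


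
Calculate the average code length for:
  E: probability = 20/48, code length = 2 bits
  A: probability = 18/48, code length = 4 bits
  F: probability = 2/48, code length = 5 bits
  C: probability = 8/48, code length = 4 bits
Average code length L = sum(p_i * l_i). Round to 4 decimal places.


Weighted contributions p_i * l_i:
  E: (20/48) * 2 = 40/48
  A: (18/48) * 4 = 72/48
  F: (2/48) * 5 = 10/48
  C: (8/48) * 4 = 32/48
Sum = (40 + 72 + 10 + 32)/48 = 154/48

L = 154/48 = 3.2083 bits/symbol


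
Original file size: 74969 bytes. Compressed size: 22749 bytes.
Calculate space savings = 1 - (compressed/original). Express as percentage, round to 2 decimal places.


ratio = compressed/original = 22749/74969 = 0.303445
savings = 1 - ratio = 1 - 0.303445 = 0.696555
as a percentage: 0.696555 * 100 = 69.66%

Space savings = 1 - 22749/74969 = 69.66%


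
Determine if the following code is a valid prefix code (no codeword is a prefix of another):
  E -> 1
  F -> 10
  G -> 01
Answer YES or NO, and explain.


Checking each pair (does one codeword prefix another?):
  E='1' vs F='10': prefix -- VIOLATION

NO -- this is NOT a valid prefix code. E (1) is a prefix of F (10).


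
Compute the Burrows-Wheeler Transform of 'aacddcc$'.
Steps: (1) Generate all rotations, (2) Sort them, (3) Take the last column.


Rotations (sorted):
  0: $aacddcc -> last char: c
  1: aacddcc$ -> last char: $
  2: acddcc$a -> last char: a
  3: c$aacddc -> last char: c
  4: cc$aacdd -> last char: d
  5: cddcc$aa -> last char: a
  6: dcc$aacd -> last char: d
  7: ddcc$aac -> last char: c


BWT = c$acdadc


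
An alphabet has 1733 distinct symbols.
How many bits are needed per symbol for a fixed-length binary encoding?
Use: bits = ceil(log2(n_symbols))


log2(1733) = 10.7591
Bracket: 2^10 = 1024 < 1733 <= 2^11 = 2048
So ceil(log2(1733)) = 11

bits = ceil(log2(1733)) = ceil(10.7591) = 11 bits


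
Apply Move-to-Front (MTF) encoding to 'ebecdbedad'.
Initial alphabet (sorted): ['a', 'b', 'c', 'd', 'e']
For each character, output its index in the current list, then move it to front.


MTF encoding:
'e': index 4 in ['a', 'b', 'c', 'd', 'e'] -> ['e', 'a', 'b', 'c', 'd']
'b': index 2 in ['e', 'a', 'b', 'c', 'd'] -> ['b', 'e', 'a', 'c', 'd']
'e': index 1 in ['b', 'e', 'a', 'c', 'd'] -> ['e', 'b', 'a', 'c', 'd']
'c': index 3 in ['e', 'b', 'a', 'c', 'd'] -> ['c', 'e', 'b', 'a', 'd']
'd': index 4 in ['c', 'e', 'b', 'a', 'd'] -> ['d', 'c', 'e', 'b', 'a']
'b': index 3 in ['d', 'c', 'e', 'b', 'a'] -> ['b', 'd', 'c', 'e', 'a']
'e': index 3 in ['b', 'd', 'c', 'e', 'a'] -> ['e', 'b', 'd', 'c', 'a']
'd': index 2 in ['e', 'b', 'd', 'c', 'a'] -> ['d', 'e', 'b', 'c', 'a']
'a': index 4 in ['d', 'e', 'b', 'c', 'a'] -> ['a', 'd', 'e', 'b', 'c']
'd': index 1 in ['a', 'd', 'e', 'b', 'c'] -> ['d', 'a', 'e', 'b', 'c']


Output: [4, 2, 1, 3, 4, 3, 3, 2, 4, 1]


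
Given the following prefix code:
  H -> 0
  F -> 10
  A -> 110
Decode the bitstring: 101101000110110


Decoding step by step:
Bits 10 -> F
Bits 110 -> A
Bits 10 -> F
Bits 0 -> H
Bits 0 -> H
Bits 110 -> A
Bits 110 -> A


Decoded message: FAFHHAA


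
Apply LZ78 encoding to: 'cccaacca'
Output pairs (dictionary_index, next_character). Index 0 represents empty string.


LZ78 encoding steps:
Dictionary: {0: ''}
Step 1: w='' (idx 0), next='c' -> output (0, 'c'), add 'c' as idx 1
Step 2: w='c' (idx 1), next='c' -> output (1, 'c'), add 'cc' as idx 2
Step 3: w='' (idx 0), next='a' -> output (0, 'a'), add 'a' as idx 3
Step 4: w='a' (idx 3), next='c' -> output (3, 'c'), add 'ac' as idx 4
Step 5: w='c' (idx 1), next='a' -> output (1, 'a'), add 'ca' as idx 5


Encoded: [(0, 'c'), (1, 'c'), (0, 'a'), (3, 'c'), (1, 'a')]


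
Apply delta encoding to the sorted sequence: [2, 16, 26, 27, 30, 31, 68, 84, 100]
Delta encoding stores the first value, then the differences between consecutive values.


First value: 2
Deltas:
  16 - 2 = 14
  26 - 16 = 10
  27 - 26 = 1
  30 - 27 = 3
  31 - 30 = 1
  68 - 31 = 37
  84 - 68 = 16
  100 - 84 = 16


Delta encoded: [2, 14, 10, 1, 3, 1, 37, 16, 16]


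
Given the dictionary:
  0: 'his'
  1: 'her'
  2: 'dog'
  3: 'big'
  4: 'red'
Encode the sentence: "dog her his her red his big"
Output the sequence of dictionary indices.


Look up each word in the dictionary:
  'dog' -> 2
  'her' -> 1
  'his' -> 0
  'her' -> 1
  'red' -> 4
  'his' -> 0
  'big' -> 3

Encoded: [2, 1, 0, 1, 4, 0, 3]


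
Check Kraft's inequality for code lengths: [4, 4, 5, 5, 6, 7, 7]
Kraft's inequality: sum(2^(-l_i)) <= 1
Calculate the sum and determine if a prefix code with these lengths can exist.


Sum = 2^(-4) + 2^(-4) + 2^(-5) + 2^(-5) + 2^(-6) + 2^(-7) + 2^(-7)
    = 0.0625 + 0.0625 + 0.03125 + 0.03125 + 0.015625 + 0.0078125 + 0.0078125
    = 28/128 = 0.21875
Since 0.21875 <= 1, Kraft's inequality IS satisfied.
A prefix code with these lengths CAN exist.

Kraft sum = 0.21875. Satisfied.


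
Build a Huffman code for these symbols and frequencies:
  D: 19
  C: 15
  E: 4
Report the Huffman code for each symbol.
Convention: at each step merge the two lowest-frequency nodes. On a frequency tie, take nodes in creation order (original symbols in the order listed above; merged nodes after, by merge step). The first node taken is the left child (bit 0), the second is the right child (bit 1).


Huffman tree construction:
Step 1: Merge E(4) + C(15) = 19
Step 2: Merge D(19) + (E+C)(19) = 38
Read each symbol's code off the tree from the root (left child = 0, right child = 1).

Codes:
  D: 0 (length 1)
  C: 11 (length 2)
  E: 10 (length 2)
Average code length: 57/38 = 1.5000 bits/symbol


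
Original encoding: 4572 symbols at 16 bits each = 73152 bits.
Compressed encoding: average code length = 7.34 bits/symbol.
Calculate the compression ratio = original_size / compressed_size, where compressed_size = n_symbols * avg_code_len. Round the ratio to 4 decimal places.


original_size = n_symbols * orig_bits = 4572 * 16 = 73152 bits
compressed_size = n_symbols * avg_code_len = 4572 * 7.34 = 33558.48 bits
ratio = original_size / compressed_size = 73152 / 33558.48 = 2.1798

Compression ratio = 2.1798


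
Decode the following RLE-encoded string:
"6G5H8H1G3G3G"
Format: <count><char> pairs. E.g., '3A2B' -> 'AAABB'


Expanding each <count><char> pair:
  6G -> 'GGGGGG'
  5H -> 'HHHHH'
  8H -> 'HHHHHHHH'
  1G -> 'G'
  3G -> 'GGG'
  3G -> 'GGG'

Decoded = GGGGGGHHHHHHHHHHHHHGGGGGGG


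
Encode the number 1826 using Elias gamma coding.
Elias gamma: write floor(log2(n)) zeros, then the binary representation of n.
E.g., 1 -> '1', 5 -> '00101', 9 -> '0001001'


num_bits = floor(log2(1826)) + 1 = 11
leading_zeros = num_bits - 1 = 10
binary(1826) = 11100100010

Elias gamma(1826) = '0000000000' + '11100100010' = 000000000011100100010 (21 bits)


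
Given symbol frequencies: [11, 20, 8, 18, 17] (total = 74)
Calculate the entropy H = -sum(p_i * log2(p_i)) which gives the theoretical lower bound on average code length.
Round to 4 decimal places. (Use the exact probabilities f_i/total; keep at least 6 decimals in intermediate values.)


Per-symbol terms -p_i * log2(p_i) with p_i = f_i/74:
  p = 11/74 = 0.148649: log2(p) = -2.750022, -p*log2(p) = 0.408787
  p = 20/74 = 0.270270: log2(p) = -1.887525, -p*log2(p) = 0.510142
  p = 8/74 = 0.108108: log2(p) = -3.209453, -p*log2(p) = 0.346968
  p = 18/74 = 0.243243: log2(p) = -2.039528, -p*log2(p) = 0.496101
  p = 17/74 = 0.229730: log2(p) = -2.121991, -p*log2(p) = 0.487484
H = 0.408787 + 0.510142 + 0.346968 + 0.496101 + 0.487484 = 2.249482

H = 2.2495 bits/symbol


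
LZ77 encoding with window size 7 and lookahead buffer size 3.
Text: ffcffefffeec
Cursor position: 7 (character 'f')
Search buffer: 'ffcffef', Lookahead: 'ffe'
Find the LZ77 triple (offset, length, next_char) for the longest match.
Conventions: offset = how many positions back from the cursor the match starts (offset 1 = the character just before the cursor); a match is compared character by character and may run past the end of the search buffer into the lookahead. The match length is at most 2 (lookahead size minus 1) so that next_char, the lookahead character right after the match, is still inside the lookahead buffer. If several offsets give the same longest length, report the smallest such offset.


Try each offset into the search buffer:
  offset=1 (pos 6, char 'f'): match length 2
  offset=2 (pos 5, char 'e'): match length 0
  offset=3 (pos 4, char 'f'): match length 1
  offset=4 (pos 3, char 'f'): match length 2
  offset=5 (pos 2, char 'c'): match length 0
  offset=6 (pos 1, char 'f'): match length 1
  offset=7 (pos 0, char 'f'): match length 2
Longest match has length 2, found at offsets 1, 4, 7; take the smallest, offset 1.
next_char = character at position 7 + 2 = 9 -> 'e'

Best match: offset=1, length=2 (matching 'ff' starting at position 6)
LZ77 triple: (1, 2, 'e')


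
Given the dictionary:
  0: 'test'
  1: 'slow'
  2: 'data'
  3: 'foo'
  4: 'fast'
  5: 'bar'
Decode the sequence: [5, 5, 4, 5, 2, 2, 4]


Look up each index in the dictionary:
  5 -> 'bar'
  5 -> 'bar'
  4 -> 'fast'
  5 -> 'bar'
  2 -> 'data'
  2 -> 'data'
  4 -> 'fast'

Decoded: "bar bar fast bar data data fast"


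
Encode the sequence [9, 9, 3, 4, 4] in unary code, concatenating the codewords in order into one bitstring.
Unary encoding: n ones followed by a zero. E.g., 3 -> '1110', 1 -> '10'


Encode each number as n ones followed by a terminating 0:
  9 -> 1111111110 (10 bits)
  9 -> 1111111110 (10 bits)
  3 -> 1110 (4 bits)
  4 -> 11110 (5 bits)
  4 -> 11110 (5 bits)
Total length = 10 + 10 + 4 + 5 + 5 = 34 bits.

Unary([9, 9, 3, 4, 4]) = 1111111110111111111011101111011110 (34 bits)
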